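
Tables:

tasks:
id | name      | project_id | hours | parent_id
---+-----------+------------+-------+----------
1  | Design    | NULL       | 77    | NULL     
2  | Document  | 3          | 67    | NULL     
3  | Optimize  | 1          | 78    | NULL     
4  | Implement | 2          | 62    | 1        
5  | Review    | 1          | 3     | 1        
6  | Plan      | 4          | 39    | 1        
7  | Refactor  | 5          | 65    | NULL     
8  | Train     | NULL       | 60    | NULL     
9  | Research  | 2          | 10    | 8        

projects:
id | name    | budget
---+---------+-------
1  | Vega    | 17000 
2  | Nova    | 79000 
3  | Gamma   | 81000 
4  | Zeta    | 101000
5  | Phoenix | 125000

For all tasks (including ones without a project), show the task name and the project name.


LEFT JOIN keeps every row from tasks (the left table); where project_id has no match in projects, the project columns become NULL. Walk through each task:
  - task 1 (Design): project_id=NULL, no match -> kept with NULL
  - task 2 (Document): project_id=3 -> matches Gamma
  - task 3 (Optimize): project_id=1 -> matches Vega
  - task 4 (Implement): project_id=2 -> matches Nova
  - task 5 (Review): project_id=1 -> matches Vega
  - task 6 (Plan): project_id=4 -> matches Zeta
  - task 7 (Refactor): project_id=5 -> matches Phoenix
  - task 8 (Train): project_id=NULL, no match -> kept with NULL
  - task 9 (Research): project_id=2 -> matches Nova
All 9 rows appear; 2 have NULL project.

SQL:
SELECT a.name, b.name AS project
FROM tasks a
LEFT JOIN projects b ON a.project_id = b.id

Result:
name      | project
----------+--------
Design    | NULL   
Document  | Gamma  
Optimize  | Vega   
Implement | Nova   
Review    | Vega   
Plan      | Zeta   
Refactor  | Phoenix
Train     | NULL   
Research  | Nova   


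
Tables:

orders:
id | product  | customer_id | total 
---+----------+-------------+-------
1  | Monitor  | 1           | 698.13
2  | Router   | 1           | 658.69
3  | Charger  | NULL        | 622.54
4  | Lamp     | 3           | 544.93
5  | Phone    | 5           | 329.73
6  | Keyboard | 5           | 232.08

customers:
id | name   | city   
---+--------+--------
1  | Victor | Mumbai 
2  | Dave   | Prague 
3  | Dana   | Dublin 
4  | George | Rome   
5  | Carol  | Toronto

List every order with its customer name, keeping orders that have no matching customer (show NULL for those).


LEFT JOIN keeps every row from orders (the left table); where customer_id has no match in customers, the customer columns become NULL. Walk through each order:
  - order 1 (Monitor): customer_id=1 -> matches Victor
  - order 2 (Router): customer_id=1 -> matches Victor
  - order 3 (Charger): customer_id=NULL, no match -> kept with NULL
  - order 4 (Lamp): customer_id=3 -> matches Dana
  - order 5 (Phone): customer_id=5 -> matches Carol
  - order 6 (Keyboard): customer_id=5 -> matches Carol
All 6 rows appear; 1 has NULL customer.

SQL:
SELECT a.product, b.name AS customer
FROM orders a
LEFT JOIN customers b ON a.customer_id = b.id

Result:
product  | customer
---------+---------
Monitor  | Victor  
Router   | Victor  
Charger  | NULL    
Lamp     | Dana    
Phone    | Carol   
Keyboard | Carol   


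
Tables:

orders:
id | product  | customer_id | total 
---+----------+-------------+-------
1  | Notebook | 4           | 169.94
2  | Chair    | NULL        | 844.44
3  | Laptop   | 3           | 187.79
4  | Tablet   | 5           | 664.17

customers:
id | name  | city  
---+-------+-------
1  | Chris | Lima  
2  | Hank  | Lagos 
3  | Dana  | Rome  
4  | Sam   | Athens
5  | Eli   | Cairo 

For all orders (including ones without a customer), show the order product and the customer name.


LEFT JOIN keeps every row from orders (the left table); where customer_id has no match in customers, the customer columns become NULL. Walk through each order:
  - order 1 (Notebook): customer_id=4 -> matches Sam
  - order 2 (Chair): customer_id=NULL, no match -> kept with NULL
  - order 3 (Laptop): customer_id=3 -> matches Dana
  - order 4 (Tablet): customer_id=5 -> matches Eli
All 4 rows appear; 1 has NULL customer.

SQL:
SELECT a.product, b.name AS customer
FROM orders a
LEFT JOIN customers b ON a.customer_id = b.id

Result:
product  | customer
---------+---------
Notebook | Sam     
Chair    | NULL    
Laptop   | Dana    
Tablet   | Eli     


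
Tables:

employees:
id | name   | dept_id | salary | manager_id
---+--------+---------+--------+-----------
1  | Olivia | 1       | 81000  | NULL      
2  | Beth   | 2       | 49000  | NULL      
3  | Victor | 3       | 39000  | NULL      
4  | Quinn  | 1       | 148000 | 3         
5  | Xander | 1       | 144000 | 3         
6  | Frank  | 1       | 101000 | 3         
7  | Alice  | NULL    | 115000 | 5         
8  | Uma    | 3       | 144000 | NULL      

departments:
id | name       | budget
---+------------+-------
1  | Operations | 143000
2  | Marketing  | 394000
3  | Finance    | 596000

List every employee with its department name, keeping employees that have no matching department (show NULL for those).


LEFT JOIN keeps every row from employees (the left table); where dept_id has no match in departments, the department columns become NULL. Walk through each employee:
  - employee 1 (Olivia): dept_id=1 -> matches Operations
  - employee 2 (Beth): dept_id=2 -> matches Marketing
  - employee 3 (Victor): dept_id=3 -> matches Finance
  - employee 4 (Quinn): dept_id=1 -> matches Operations
  - employee 5 (Xander): dept_id=1 -> matches Operations
  - employee 6 (Frank): dept_id=1 -> matches Operations
  - employee 7 (Alice): dept_id=NULL, no match -> kept with NULL
  - employee 8 (Uma): dept_id=3 -> matches Finance
All 8 rows appear; 1 has NULL department.

SQL:
SELECT a.name, b.name AS department
FROM employees a
LEFT JOIN departments b ON a.dept_id = b.id

Result:
name   | department
-------+-----------
Olivia | Operations
Beth   | Marketing 
Victor | Finance   
Quinn  | Operations
Xander | Operations
Frank  | Operations
Alice  | NULL      
Uma    | Finance   


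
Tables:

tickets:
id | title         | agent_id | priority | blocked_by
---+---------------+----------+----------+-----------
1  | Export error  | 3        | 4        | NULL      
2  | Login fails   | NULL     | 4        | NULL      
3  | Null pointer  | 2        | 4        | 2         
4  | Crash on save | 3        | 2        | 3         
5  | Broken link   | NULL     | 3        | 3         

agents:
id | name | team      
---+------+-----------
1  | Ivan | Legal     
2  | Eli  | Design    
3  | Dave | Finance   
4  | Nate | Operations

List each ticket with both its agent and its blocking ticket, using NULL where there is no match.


Two LEFT JOINs from the same base table tickets: one to agents via agent_id, one to tickets itself via blocked_by. Both are LEFT so every ticket is preserved.
Match against agents:
  - ticket 1 (Export error): agent_id=3 -> matches Dave
  - ticket 2 (Login fails): agent_id=NULL, no match -> kept with NULL
  - ticket 3 (Null pointer): agent_id=2 -> matches Eli
  - ticket 4 (Crash on save): agent_id=3 -> matches Dave
  - ticket 5 (Broken link): agent_id=NULL, no match -> kept with NULL
Match against tickets (self):
  - ticket 1 (Export error): blocked_by=NULL -> NULL
  - ticket 2 (Login fails): blocked_by=NULL -> NULL
  - ticket 3 (Null pointer): blocked_by=2 -> Login fails
  - ticket 4 (Crash on save): blocked_by=3 -> Null pointer
  - ticket 5 (Broken link): blocked_by=3 -> Null pointer

SQL:
SELECT a.title, b.name AS agent, c.title AS blocked_by
FROM tickets a
LEFT JOIN agents b ON a.agent_id = b.id
LEFT JOIN tickets c ON a.blocked_by = c.id

Result:
title         | agent | blocked_by  
--------------+-------+-------------
Export error  | Dave  | NULL        
Login fails   | NULL  | NULL        
Null pointer  | Eli   | Login fails 
Crash on save | Dave  | Null pointer
Broken link   | NULL  | Null pointer


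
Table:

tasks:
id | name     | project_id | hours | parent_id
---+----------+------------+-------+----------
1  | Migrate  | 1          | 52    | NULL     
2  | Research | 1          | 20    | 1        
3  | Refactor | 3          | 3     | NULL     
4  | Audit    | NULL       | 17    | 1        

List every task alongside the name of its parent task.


This is a self-join: tasks is joined to a second copy of itself, matching each row's parent_id to another row's id. Use LEFT JOIN so rows with parent_id=NULL are kept.
  - task 1 (Migrate): parent_id=NULL -> NULL
  - task 2 (Research): parent_id=1 -> Migrate
  - task 3 (Refactor): parent_id=NULL -> NULL
  - task 4 (Audit): parent_id=1 -> Migrate

SQL:
SELECT a.name AS item, b.name AS parent
FROM tasks a
LEFT JOIN tasks b ON a.parent_id = b.id

Result:
item     | parent 
---------+--------
Migrate  | NULL   
Research | Migrate
Refactor | NULL   
Audit    | Migrate


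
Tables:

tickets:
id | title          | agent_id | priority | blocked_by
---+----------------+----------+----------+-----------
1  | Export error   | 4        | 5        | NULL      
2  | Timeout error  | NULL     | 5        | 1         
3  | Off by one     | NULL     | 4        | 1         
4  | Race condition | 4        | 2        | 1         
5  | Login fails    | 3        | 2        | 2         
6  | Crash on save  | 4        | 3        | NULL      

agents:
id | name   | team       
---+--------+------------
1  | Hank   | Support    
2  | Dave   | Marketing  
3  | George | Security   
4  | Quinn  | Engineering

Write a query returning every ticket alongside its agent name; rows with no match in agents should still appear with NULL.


LEFT JOIN keeps every row from tickets (the left table); where agent_id has no match in agents, the agent columns become NULL. Walk through each ticket:
  - ticket 1 (Export error): agent_id=4 -> matches Quinn
  - ticket 2 (Timeout error): agent_id=NULL, no match -> kept with NULL
  - ticket 3 (Off by one): agent_id=NULL, no match -> kept with NULL
  - ticket 4 (Race condition): agent_id=4 -> matches Quinn
  - ticket 5 (Login fails): agent_id=3 -> matches George
  - ticket 6 (Crash on save): agent_id=4 -> matches Quinn
All 6 rows appear; 2 have NULL agent.

SQL:
SELECT a.title, b.name AS agent
FROM tickets a
LEFT JOIN agents b ON a.agent_id = b.id

Result:
title          | agent 
---------------+-------
Export error   | Quinn 
Timeout error  | NULL  
Off by one     | NULL  
Race condition | Quinn 
Login fails    | George
Crash on save  | Quinn 


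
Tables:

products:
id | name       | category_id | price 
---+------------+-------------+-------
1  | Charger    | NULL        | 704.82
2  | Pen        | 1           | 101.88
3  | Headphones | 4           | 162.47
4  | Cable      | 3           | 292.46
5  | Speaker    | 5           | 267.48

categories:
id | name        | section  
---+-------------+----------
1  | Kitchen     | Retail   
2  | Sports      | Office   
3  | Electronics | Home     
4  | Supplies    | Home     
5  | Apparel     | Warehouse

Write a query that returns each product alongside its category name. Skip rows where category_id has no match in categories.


INNER JOIN keeps only products rows whose category_id matches an id in categories. Walk through each product:
  - product 1 (Charger): category_id=NULL, no match -> dropped
  - product 2 (Pen): category_id=1 -> matches Kitchen
  - product 3 (Headphones): category_id=4 -> matches Supplies
  - product 4 (Cable): category_id=3 -> matches Electronics
  - product 5 (Speaker): category_id=5 -> matches Apparel
So 1 of 5 rows is dropped.

SQL:
SELECT a.name, b.name AS category
FROM products a
INNER JOIN categories b ON a.category_id = b.id

Result:
name       | category   
-----------+------------
Pen        | Kitchen    
Headphones | Supplies   
Cable      | Electronics
Speaker    | Apparel    


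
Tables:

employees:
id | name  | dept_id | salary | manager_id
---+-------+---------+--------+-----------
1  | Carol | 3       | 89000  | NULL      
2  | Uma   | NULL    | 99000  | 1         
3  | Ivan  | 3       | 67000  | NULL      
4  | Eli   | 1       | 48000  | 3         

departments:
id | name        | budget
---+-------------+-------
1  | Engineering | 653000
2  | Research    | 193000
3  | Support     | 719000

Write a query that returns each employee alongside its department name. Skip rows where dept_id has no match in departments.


INNER JOIN keeps only employees rows whose dept_id matches an id in departments. Walk through each employee:
  - employee 1 (Carol): dept_id=3 -> matches Support
  - employee 2 (Uma): dept_id=NULL, no match -> dropped
  - employee 3 (Ivan): dept_id=3 -> matches Support
  - employee 4 (Eli): dept_id=1 -> matches Engineering
So 1 of 4 rows is dropped.

SQL:
SELECT a.name, b.name AS department
FROM employees a
INNER JOIN departments b ON a.dept_id = b.id

Result:
name  | department 
------+------------
Carol | Support    
Ivan  | Support    
Eli   | Engineering


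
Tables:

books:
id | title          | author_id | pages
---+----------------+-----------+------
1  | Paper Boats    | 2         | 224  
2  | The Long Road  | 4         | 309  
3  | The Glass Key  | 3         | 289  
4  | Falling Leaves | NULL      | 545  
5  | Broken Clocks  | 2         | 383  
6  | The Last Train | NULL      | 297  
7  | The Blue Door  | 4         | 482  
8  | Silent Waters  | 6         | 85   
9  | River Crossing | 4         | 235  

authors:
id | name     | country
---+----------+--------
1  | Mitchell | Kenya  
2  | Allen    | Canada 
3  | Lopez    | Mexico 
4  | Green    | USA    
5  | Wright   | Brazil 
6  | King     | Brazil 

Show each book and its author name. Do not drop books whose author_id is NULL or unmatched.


LEFT JOIN keeps every row from books (the left table); where author_id has no match in authors, the author columns become NULL. Walk through each book:
  - book 1 (Paper Boats): author_id=2 -> matches Allen
  - book 2 (The Long Road): author_id=4 -> matches Green
  - book 3 (The Glass Key): author_id=3 -> matches Lopez
  - book 4 (Falling Leaves): author_id=NULL, no match -> kept with NULL
  - book 5 (Broken Clocks): author_id=2 -> matches Allen
  - book 6 (The Last Train): author_id=NULL, no match -> kept with NULL
  - book 7 (The Blue Door): author_id=4 -> matches Green
  - book 8 (Silent Waters): author_id=6 -> matches King
  - book 9 (River Crossing): author_id=4 -> matches Green
All 9 rows appear; 2 have NULL author.

SQL:
SELECT a.title, b.name AS author
FROM books a
LEFT JOIN authors b ON a.author_id = b.id

Result:
title          | author
---------------+-------
Paper Boats    | Allen 
The Long Road  | Green 
The Glass Key  | Lopez 
Falling Leaves | NULL  
Broken Clocks  | Allen 
The Last Train | NULL  
The Blue Door  | Green 
Silent Waters  | King  
River Crossing | Green 


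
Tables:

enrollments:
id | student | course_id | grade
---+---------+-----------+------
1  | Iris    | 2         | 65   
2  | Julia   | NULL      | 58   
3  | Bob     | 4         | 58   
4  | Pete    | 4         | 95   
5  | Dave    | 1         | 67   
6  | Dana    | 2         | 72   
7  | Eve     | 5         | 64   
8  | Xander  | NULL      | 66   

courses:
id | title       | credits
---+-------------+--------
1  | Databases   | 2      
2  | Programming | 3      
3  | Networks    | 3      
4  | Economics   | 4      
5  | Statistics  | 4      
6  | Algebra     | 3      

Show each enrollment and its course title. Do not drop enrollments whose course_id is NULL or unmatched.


LEFT JOIN keeps every row from enrollments (the left table); where course_id has no match in courses, the course columns become NULL. Walk through each enrollment:
  - enrollment 1 (Iris): course_id=2 -> matches Programming
  - enrollment 2 (Julia): course_id=NULL, no match -> kept with NULL
  - enrollment 3 (Bob): course_id=4 -> matches Economics
  - enrollment 4 (Pete): course_id=4 -> matches Economics
  - enrollment 5 (Dave): course_id=1 -> matches Databases
  - enrollment 6 (Dana): course_id=2 -> matches Programming
  - enrollment 7 (Eve): course_id=5 -> matches Statistics
  - enrollment 8 (Xander): course_id=NULL, no match -> kept with NULL
All 8 rows appear; 2 have NULL course.

SQL:
SELECT a.student, b.title AS course
FROM enrollments a
LEFT JOIN courses b ON a.course_id = b.id

Result:
student | course     
--------+------------
Iris    | Programming
Julia   | NULL       
Bob     | Economics  
Pete    | Economics  
Dave    | Databases  
Dana    | Programming
Eve     | Statistics 
Xander  | NULL       


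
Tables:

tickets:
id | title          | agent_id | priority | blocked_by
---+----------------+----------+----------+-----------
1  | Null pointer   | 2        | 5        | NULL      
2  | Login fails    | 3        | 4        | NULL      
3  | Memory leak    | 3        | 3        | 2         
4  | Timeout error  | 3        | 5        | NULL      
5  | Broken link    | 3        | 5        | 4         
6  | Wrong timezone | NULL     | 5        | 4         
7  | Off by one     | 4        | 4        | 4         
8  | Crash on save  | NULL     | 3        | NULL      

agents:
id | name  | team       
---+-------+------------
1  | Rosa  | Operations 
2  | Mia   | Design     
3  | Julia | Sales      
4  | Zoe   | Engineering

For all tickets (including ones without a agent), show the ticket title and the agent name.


LEFT JOIN keeps every row from tickets (the left table); where agent_id has no match in agents, the agent columns become NULL. Walk through each ticket:
  - ticket 1 (Null pointer): agent_id=2 -> matches Mia
  - ticket 2 (Login fails): agent_id=3 -> matches Julia
  - ticket 3 (Memory leak): agent_id=3 -> matches Julia
  - ticket 4 (Timeout error): agent_id=3 -> matches Julia
  - ticket 5 (Broken link): agent_id=3 -> matches Julia
  - ticket 6 (Wrong timezone): agent_id=NULL, no match -> kept with NULL
  - ticket 7 (Off by one): agent_id=4 -> matches Zoe
  - ticket 8 (Crash on save): agent_id=NULL, no match -> kept with NULL
All 8 rows appear; 2 have NULL agent.

SQL:
SELECT a.title, b.name AS agent
FROM tickets a
LEFT JOIN agents b ON a.agent_id = b.id

Result:
title          | agent
---------------+------
Null pointer   | Mia  
Login fails    | Julia
Memory leak    | Julia
Timeout error  | Julia
Broken link    | Julia
Wrong timezone | NULL 
Off by one     | Zoe  
Crash on save  | NULL 


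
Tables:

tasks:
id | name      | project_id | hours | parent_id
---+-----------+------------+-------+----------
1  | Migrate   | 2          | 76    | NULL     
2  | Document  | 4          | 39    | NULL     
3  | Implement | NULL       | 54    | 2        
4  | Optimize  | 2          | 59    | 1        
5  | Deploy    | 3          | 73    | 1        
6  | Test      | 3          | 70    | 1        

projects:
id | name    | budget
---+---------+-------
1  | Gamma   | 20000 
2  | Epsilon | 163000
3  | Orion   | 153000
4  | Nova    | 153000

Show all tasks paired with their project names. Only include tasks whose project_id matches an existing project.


INNER JOIN keeps only tasks rows whose project_id matches an id in projects. Walk through each task:
  - task 1 (Migrate): project_id=2 -> matches Epsilon
  - task 2 (Document): project_id=4 -> matches Nova
  - task 3 (Implement): project_id=NULL, no match -> dropped
  - task 4 (Optimize): project_id=2 -> matches Epsilon
  - task 5 (Deploy): project_id=3 -> matches Orion
  - task 6 (Test): project_id=3 -> matches Orion
So 1 of 6 rows is dropped.

SQL:
SELECT a.name, b.name AS project
FROM tasks a
INNER JOIN projects b ON a.project_id = b.id

Result:
name     | project
---------+--------
Migrate  | Epsilon
Document | Nova   
Optimize | Epsilon
Deploy   | Orion  
Test     | Orion  


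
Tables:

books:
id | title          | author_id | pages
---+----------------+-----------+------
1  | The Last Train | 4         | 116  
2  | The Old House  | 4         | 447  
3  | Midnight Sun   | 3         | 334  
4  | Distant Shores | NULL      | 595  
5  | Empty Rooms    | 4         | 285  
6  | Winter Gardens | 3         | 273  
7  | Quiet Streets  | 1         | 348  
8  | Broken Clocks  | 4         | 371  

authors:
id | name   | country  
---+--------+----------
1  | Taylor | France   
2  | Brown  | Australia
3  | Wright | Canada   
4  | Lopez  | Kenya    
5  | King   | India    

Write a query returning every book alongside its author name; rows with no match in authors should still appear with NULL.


LEFT JOIN keeps every row from books (the left table); where author_id has no match in authors, the author columns become NULL. Walk through each book:
  - book 1 (The Last Train): author_id=4 -> matches Lopez
  - book 2 (The Old House): author_id=4 -> matches Lopez
  - book 3 (Midnight Sun): author_id=3 -> matches Wright
  - book 4 (Distant Shores): author_id=NULL, no match -> kept with NULL
  - book 5 (Empty Rooms): author_id=4 -> matches Lopez
  - book 6 (Winter Gardens): author_id=3 -> matches Wright
  - book 7 (Quiet Streets): author_id=1 -> matches Taylor
  - book 8 (Broken Clocks): author_id=4 -> matches Lopez
All 8 rows appear; 1 has NULL author.

SQL:
SELECT a.title, b.name AS author
FROM books a
LEFT JOIN authors b ON a.author_id = b.id

Result:
title          | author
---------------+-------
The Last Train | Lopez 
The Old House  | Lopez 
Midnight Sun   | Wright
Distant Shores | NULL  
Empty Rooms    | Lopez 
Winter Gardens | Wright
Quiet Streets  | Taylor
Broken Clocks  | Lopez 


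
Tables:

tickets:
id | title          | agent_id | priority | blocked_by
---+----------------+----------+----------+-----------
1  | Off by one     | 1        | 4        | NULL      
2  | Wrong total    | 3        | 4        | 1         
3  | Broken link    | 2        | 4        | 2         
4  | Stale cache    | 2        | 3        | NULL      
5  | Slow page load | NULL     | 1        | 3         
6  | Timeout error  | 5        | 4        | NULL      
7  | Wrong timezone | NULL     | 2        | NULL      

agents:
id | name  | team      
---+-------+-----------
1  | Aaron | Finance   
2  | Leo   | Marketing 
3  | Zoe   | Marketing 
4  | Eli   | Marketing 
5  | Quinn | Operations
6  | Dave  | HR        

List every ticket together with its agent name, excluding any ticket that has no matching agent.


INNER JOIN keeps only tickets rows whose agent_id matches an id in agents. Walk through each ticket:
  - ticket 1 (Off by one): agent_id=1 -> matches Aaron
  - ticket 2 (Wrong total): agent_id=3 -> matches Zoe
  - ticket 3 (Broken link): agent_id=2 -> matches Leo
  - ticket 4 (Stale cache): agent_id=2 -> matches Leo
  - ticket 5 (Slow page load): agent_id=NULL, no match -> dropped
  - ticket 6 (Timeout error): agent_id=5 -> matches Quinn
  - ticket 7 (Wrong timezone): agent_id=NULL, no match -> dropped
So 2 of 7 rows are dropped.

SQL:
SELECT a.title, b.name AS agent
FROM tickets a
INNER JOIN agents b ON a.agent_id = b.id

Result:
title         | agent
--------------+------
Off by one    | Aaron
Wrong total   | Zoe  
Broken link   | Leo  
Stale cache   | Leo  
Timeout error | Quinn


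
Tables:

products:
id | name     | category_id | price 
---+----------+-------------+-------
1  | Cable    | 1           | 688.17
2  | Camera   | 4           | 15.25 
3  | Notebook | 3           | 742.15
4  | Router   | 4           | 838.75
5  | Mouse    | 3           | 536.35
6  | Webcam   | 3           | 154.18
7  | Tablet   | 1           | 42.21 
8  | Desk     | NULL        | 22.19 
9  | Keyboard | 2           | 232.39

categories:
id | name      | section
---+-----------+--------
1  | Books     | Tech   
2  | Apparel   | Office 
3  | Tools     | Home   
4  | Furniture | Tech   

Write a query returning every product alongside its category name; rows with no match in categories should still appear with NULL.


LEFT JOIN keeps every row from products (the left table); where category_id has no match in categories, the category columns become NULL. Walk through each product:
  - product 1 (Cable): category_id=1 -> matches Books
  - product 2 (Camera): category_id=4 -> matches Furniture
  - product 3 (Notebook): category_id=3 -> matches Tools
  - product 4 (Router): category_id=4 -> matches Furniture
  - product 5 (Mouse): category_id=3 -> matches Tools
  - product 6 (Webcam): category_id=3 -> matches Tools
  - product 7 (Tablet): category_id=1 -> matches Books
  - product 8 (Desk): category_id=NULL, no match -> kept with NULL
  - product 9 (Keyboard): category_id=2 -> matches Apparel
All 9 rows appear; 1 has NULL category.

SQL:
SELECT a.name, b.name AS category
FROM products a
LEFT JOIN categories b ON a.category_id = b.id

Result:
name     | category 
---------+----------
Cable    | Books    
Camera   | Furniture
Notebook | Tools    
Router   | Furniture
Mouse    | Tools    
Webcam   | Tools    
Tablet   | Books    
Desk     | NULL     
Keyboard | Apparel  


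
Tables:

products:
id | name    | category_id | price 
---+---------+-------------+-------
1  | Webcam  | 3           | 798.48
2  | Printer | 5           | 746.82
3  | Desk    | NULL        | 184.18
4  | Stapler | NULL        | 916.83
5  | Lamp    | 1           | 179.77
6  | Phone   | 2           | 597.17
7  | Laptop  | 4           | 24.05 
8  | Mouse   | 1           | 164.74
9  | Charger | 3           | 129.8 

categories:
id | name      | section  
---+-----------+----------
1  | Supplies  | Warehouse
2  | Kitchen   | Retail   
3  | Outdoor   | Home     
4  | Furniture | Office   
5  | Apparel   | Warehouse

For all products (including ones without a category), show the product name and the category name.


LEFT JOIN keeps every row from products (the left table); where category_id has no match in categories, the category columns become NULL. Walk through each product:
  - product 1 (Webcam): category_id=3 -> matches Outdoor
  - product 2 (Printer): category_id=5 -> matches Apparel
  - product 3 (Desk): category_id=NULL, no match -> kept with NULL
  - product 4 (Stapler): category_id=NULL, no match -> kept with NULL
  - product 5 (Lamp): category_id=1 -> matches Supplies
  - product 6 (Phone): category_id=2 -> matches Kitchen
  - product 7 (Laptop): category_id=4 -> matches Furniture
  - product 8 (Mouse): category_id=1 -> matches Supplies
  - product 9 (Charger): category_id=3 -> matches Outdoor
All 9 rows appear; 2 have NULL category.

SQL:
SELECT a.name, b.name AS category
FROM products a
LEFT JOIN categories b ON a.category_id = b.id

Result:
name    | category 
--------+----------
Webcam  | Outdoor  
Printer | Apparel  
Desk    | NULL     
Stapler | NULL     
Lamp    | Supplies 
Phone   | Kitchen  
Laptop  | Furniture
Mouse   | Supplies 
Charger | Outdoor  


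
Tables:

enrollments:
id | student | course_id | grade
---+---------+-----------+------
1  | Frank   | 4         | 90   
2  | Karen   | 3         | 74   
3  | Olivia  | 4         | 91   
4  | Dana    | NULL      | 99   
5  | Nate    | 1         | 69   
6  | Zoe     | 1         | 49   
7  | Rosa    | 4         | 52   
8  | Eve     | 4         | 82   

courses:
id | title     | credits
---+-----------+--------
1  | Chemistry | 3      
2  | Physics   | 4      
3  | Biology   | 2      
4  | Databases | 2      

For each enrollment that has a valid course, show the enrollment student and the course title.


INNER JOIN keeps only enrollments rows whose course_id matches an id in courses. Walk through each enrollment:
  - enrollment 1 (Frank): course_id=4 -> matches Databases
  - enrollment 2 (Karen): course_id=3 -> matches Biology
  - enrollment 3 (Olivia): course_id=4 -> matches Databases
  - enrollment 4 (Dana): course_id=NULL, no match -> dropped
  - enrollment 5 (Nate): course_id=1 -> matches Chemistry
  - enrollment 6 (Zoe): course_id=1 -> matches Chemistry
  - enrollment 7 (Rosa): course_id=4 -> matches Databases
  - enrollment 8 (Eve): course_id=4 -> matches Databases
So 1 of 8 rows is dropped.

SQL:
SELECT a.student, b.title AS course
FROM enrollments a
INNER JOIN courses b ON a.course_id = b.id

Result:
student | course   
--------+----------
Frank   | Databases
Karen   | Biology  
Olivia  | Databases
Nate    | Chemistry
Zoe     | Chemistry
Rosa    | Databases
Eve     | Databases


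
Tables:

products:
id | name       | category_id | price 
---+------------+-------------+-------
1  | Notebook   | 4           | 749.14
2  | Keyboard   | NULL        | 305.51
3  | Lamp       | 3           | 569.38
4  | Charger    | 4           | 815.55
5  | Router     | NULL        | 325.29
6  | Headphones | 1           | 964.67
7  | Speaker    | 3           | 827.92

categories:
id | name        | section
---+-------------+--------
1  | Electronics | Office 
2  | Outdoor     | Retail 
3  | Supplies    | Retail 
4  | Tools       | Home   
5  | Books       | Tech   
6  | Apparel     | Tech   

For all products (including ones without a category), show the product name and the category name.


LEFT JOIN keeps every row from products (the left table); where category_id has no match in categories, the category columns become NULL. Walk through each product:
  - product 1 (Notebook): category_id=4 -> matches Tools
  - product 2 (Keyboard): category_id=NULL, no match -> kept with NULL
  - product 3 (Lamp): category_id=3 -> matches Supplies
  - product 4 (Charger): category_id=4 -> matches Tools
  - product 5 (Router): category_id=NULL, no match -> kept with NULL
  - product 6 (Headphones): category_id=1 -> matches Electronics
  - product 7 (Speaker): category_id=3 -> matches Supplies
All 7 rows appear; 2 have NULL category.

SQL:
SELECT a.name, b.name AS category
FROM products a
LEFT JOIN categories b ON a.category_id = b.id

Result:
name       | category   
-----------+------------
Notebook   | Tools      
Keyboard   | NULL       
Lamp       | Supplies   
Charger    | Tools      
Router     | NULL       
Headphones | Electronics
Speaker    | Supplies   


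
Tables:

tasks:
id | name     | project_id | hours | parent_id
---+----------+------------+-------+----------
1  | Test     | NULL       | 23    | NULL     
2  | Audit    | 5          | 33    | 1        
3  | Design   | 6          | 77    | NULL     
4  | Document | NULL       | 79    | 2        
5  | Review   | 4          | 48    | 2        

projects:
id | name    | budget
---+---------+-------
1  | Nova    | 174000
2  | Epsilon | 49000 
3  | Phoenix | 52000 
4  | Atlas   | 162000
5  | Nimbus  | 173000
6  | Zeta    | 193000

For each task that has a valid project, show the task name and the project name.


INNER JOIN keeps only tasks rows whose project_id matches an id in projects. Walk through each task:
  - task 1 (Test): project_id=NULL, no match -> dropped
  - task 2 (Audit): project_id=5 -> matches Nimbus
  - task 3 (Design): project_id=6 -> matches Zeta
  - task 4 (Document): project_id=NULL, no match -> dropped
  - task 5 (Review): project_id=4 -> matches Atlas
So 2 of 5 rows are dropped.

SQL:
SELECT a.name, b.name AS project
FROM tasks a
INNER JOIN projects b ON a.project_id = b.id

Result:
name   | project
-------+--------
Audit  | Nimbus 
Design | Zeta   
Review | Atlas  


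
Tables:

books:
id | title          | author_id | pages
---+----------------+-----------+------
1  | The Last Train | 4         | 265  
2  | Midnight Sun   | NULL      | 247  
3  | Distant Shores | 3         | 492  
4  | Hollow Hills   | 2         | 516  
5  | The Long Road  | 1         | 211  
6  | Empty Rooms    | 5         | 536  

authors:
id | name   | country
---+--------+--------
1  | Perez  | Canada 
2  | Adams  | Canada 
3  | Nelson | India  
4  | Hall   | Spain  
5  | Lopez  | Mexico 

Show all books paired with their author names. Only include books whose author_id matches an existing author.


INNER JOIN keeps only books rows whose author_id matches an id in authors. Walk through each book:
  - book 1 (The Last Train): author_id=4 -> matches Hall
  - book 2 (Midnight Sun): author_id=NULL, no match -> dropped
  - book 3 (Distant Shores): author_id=3 -> matches Nelson
  - book 4 (Hollow Hills): author_id=2 -> matches Adams
  - book 5 (The Long Road): author_id=1 -> matches Perez
  - book 6 (Empty Rooms): author_id=5 -> matches Lopez
So 1 of 6 rows is dropped.

SQL:
SELECT a.title, b.name AS author
FROM books a
INNER JOIN authors b ON a.author_id = b.id

Result:
title          | author
---------------+-------
The Last Train | Hall  
Distant Shores | Nelson
Hollow Hills   | Adams 
The Long Road  | Perez 
Empty Rooms    | Lopez 


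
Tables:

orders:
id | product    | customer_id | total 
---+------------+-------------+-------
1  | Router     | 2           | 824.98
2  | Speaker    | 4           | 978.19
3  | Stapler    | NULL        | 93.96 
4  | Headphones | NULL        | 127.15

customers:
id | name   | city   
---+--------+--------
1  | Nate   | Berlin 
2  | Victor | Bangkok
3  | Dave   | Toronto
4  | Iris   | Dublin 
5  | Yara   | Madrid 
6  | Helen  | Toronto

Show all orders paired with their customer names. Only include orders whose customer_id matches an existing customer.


INNER JOIN keeps only orders rows whose customer_id matches an id in customers. Walk through each order:
  - order 1 (Router): customer_id=2 -> matches Victor
  - order 2 (Speaker): customer_id=4 -> matches Iris
  - order 3 (Stapler): customer_id=NULL, no match -> dropped
  - order 4 (Headphones): customer_id=NULL, no match -> dropped
So 2 of 4 rows are dropped.

SQL:
SELECT a.product, b.name AS customer
FROM orders a
INNER JOIN customers b ON a.customer_id = b.id

Result:
product | customer
--------+---------
Router  | Victor  
Speaker | Iris    


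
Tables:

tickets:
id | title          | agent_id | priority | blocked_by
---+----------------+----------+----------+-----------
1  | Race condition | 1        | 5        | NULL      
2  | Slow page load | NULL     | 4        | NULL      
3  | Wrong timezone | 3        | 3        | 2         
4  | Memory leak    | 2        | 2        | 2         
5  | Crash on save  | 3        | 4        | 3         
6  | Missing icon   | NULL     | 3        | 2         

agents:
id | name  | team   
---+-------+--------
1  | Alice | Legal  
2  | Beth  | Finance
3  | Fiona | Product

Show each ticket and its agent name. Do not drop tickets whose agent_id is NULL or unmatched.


LEFT JOIN keeps every row from tickets (the left table); where agent_id has no match in agents, the agent columns become NULL. Walk through each ticket:
  - ticket 1 (Race condition): agent_id=1 -> matches Alice
  - ticket 2 (Slow page load): agent_id=NULL, no match -> kept with NULL
  - ticket 3 (Wrong timezone): agent_id=3 -> matches Fiona
  - ticket 4 (Memory leak): agent_id=2 -> matches Beth
  - ticket 5 (Crash on save): agent_id=3 -> matches Fiona
  - ticket 6 (Missing icon): agent_id=NULL, no match -> kept with NULL
All 6 rows appear; 2 have NULL agent.

SQL:
SELECT a.title, b.name AS agent
FROM tickets a
LEFT JOIN agents b ON a.agent_id = b.id

Result:
title          | agent
---------------+------
Race condition | Alice
Slow page load | NULL 
Wrong timezone | Fiona
Memory leak    | Beth 
Crash on save  | Fiona
Missing icon   | NULL 


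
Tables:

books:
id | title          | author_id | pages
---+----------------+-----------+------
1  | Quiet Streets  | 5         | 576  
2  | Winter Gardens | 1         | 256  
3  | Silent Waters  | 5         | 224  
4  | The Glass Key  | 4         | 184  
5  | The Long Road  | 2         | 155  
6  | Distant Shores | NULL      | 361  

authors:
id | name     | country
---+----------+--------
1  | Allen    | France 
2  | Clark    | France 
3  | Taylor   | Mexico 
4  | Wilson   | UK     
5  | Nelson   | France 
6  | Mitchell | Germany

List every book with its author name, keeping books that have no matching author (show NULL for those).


LEFT JOIN keeps every row from books (the left table); where author_id has no match in authors, the author columns become NULL. Walk through each book:
  - book 1 (Quiet Streets): author_id=5 -> matches Nelson
  - book 2 (Winter Gardens): author_id=1 -> matches Allen
  - book 3 (Silent Waters): author_id=5 -> matches Nelson
  - book 4 (The Glass Key): author_id=4 -> matches Wilson
  - book 5 (The Long Road): author_id=2 -> matches Clark
  - book 6 (Distant Shores): author_id=NULL, no match -> kept with NULL
All 6 rows appear; 1 has NULL author.

SQL:
SELECT a.title, b.name AS author
FROM books a
LEFT JOIN authors b ON a.author_id = b.id

Result:
title          | author
---------------+-------
Quiet Streets  | Nelson
Winter Gardens | Allen 
Silent Waters  | Nelson
The Glass Key  | Wilson
The Long Road  | Clark 
Distant Shores | NULL  


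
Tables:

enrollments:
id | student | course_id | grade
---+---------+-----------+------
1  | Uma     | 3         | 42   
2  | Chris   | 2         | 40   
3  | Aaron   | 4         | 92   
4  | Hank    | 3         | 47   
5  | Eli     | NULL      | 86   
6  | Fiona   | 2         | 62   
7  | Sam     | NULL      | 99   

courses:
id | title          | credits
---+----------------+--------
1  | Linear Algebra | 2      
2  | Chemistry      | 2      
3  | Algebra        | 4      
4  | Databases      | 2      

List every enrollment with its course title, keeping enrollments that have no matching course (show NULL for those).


LEFT JOIN keeps every row from enrollments (the left table); where course_id has no match in courses, the course columns become NULL. Walk through each enrollment:
  - enrollment 1 (Uma): course_id=3 -> matches Algebra
  - enrollment 2 (Chris): course_id=2 -> matches Chemistry
  - enrollment 3 (Aaron): course_id=4 -> matches Databases
  - enrollment 4 (Hank): course_id=3 -> matches Algebra
  - enrollment 5 (Eli): course_id=NULL, no match -> kept with NULL
  - enrollment 6 (Fiona): course_id=2 -> matches Chemistry
  - enrollment 7 (Sam): course_id=NULL, no match -> kept with NULL
All 7 rows appear; 2 have NULL course.

SQL:
SELECT a.student, b.title AS course
FROM enrollments a
LEFT JOIN courses b ON a.course_id = b.id

Result:
student | course   
--------+----------
Uma     | Algebra  
Chris   | Chemistry
Aaron   | Databases
Hank    | Algebra  
Eli     | NULL     
Fiona   | Chemistry
Sam     | NULL     


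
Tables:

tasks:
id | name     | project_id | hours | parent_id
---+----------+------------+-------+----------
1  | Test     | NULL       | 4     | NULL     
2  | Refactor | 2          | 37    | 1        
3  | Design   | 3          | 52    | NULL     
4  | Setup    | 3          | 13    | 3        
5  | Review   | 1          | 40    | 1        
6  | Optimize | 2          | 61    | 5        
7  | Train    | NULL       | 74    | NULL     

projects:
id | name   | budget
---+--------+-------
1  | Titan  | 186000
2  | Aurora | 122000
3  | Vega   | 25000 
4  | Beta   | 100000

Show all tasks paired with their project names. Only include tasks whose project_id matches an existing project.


INNER JOIN keeps only tasks rows whose project_id matches an id in projects. Walk through each task:
  - task 1 (Test): project_id=NULL, no match -> dropped
  - task 2 (Refactor): project_id=2 -> matches Aurora
  - task 3 (Design): project_id=3 -> matches Vega
  - task 4 (Setup): project_id=3 -> matches Vega
  - task 5 (Review): project_id=1 -> matches Titan
  - task 6 (Optimize): project_id=2 -> matches Aurora
  - task 7 (Train): project_id=NULL, no match -> dropped
So 2 of 7 rows are dropped.

SQL:
SELECT a.name, b.name AS project
FROM tasks a
INNER JOIN projects b ON a.project_id = b.id

Result:
name     | project
---------+--------
Refactor | Aurora 
Design   | Vega   
Setup    | Vega   
Review   | Titan  
Optimize | Aurora 


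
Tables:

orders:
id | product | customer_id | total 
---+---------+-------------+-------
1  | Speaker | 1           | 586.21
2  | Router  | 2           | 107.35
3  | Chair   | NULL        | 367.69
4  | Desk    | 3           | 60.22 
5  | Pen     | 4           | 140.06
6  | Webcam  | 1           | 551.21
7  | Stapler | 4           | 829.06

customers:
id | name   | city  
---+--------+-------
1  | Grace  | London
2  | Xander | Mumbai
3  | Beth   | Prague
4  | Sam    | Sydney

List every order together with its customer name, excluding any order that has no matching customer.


INNER JOIN keeps only orders rows whose customer_id matches an id in customers. Walk through each order:
  - order 1 (Speaker): customer_id=1 -> matches Grace
  - order 2 (Router): customer_id=2 -> matches Xander
  - order 3 (Chair): customer_id=NULL, no match -> dropped
  - order 4 (Desk): customer_id=3 -> matches Beth
  - order 5 (Pen): customer_id=4 -> matches Sam
  - order 6 (Webcam): customer_id=1 -> matches Grace
  - order 7 (Stapler): customer_id=4 -> matches Sam
So 1 of 7 rows is dropped.

SQL:
SELECT a.product, b.name AS customer
FROM orders a
INNER JOIN customers b ON a.customer_id = b.id

Result:
product | customer
--------+---------
Speaker | Grace   
Router  | Xander  
Desk    | Beth    
Pen     | Sam     
Webcam  | Grace   
Stapler | Sam     
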